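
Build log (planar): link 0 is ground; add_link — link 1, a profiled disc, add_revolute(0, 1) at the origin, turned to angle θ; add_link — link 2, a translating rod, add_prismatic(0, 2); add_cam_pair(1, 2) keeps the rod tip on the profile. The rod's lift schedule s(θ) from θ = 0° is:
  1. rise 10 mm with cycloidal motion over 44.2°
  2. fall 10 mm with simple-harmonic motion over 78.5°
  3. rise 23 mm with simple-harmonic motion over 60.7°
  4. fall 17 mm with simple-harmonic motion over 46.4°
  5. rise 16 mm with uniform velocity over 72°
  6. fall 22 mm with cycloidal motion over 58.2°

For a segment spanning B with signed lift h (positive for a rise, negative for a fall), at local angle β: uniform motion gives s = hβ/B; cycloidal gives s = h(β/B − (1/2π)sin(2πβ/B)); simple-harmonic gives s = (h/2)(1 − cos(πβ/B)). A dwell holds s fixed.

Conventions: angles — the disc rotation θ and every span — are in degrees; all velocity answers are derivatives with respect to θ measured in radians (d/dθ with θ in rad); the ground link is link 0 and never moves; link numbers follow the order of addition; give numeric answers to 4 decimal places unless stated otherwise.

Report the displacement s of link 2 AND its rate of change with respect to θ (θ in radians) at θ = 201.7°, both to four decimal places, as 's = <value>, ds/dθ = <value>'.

seg 1 [0°–44.2°] cycloidal, h=10: full span → s += 10 → s = 10.0000
seg 2 [44.2°–122.7°] simple-harmonic, h=-10: full span → s += -10 → s = 0.0000
seg 3 [122.7°–183.4°] simple-harmonic, h=23: full span → s += 23 → s = 23.0000
seg 4 [183.4°–229.8°] simple-harmonic, h=-17: θ=201.7° here. β=18.3, B=46.4. -17/2·(1 − cos(π·0.3944)) = -5.7315 → s = 17.2685
velocity in seg [183.4°–229.8°] (simple-harmonic), θ in radians: β = 18.3° = 0.3194 rad, B = 46.4° = 0.8098 rad; ds/dθ = (πh/(2B)) sin(πβ/B) = (π·(-17)/(2·0.8098)) sin(π·0.3944) = -31.176044 mm/rad

s = 17.2685, ds/dθ = -31.1760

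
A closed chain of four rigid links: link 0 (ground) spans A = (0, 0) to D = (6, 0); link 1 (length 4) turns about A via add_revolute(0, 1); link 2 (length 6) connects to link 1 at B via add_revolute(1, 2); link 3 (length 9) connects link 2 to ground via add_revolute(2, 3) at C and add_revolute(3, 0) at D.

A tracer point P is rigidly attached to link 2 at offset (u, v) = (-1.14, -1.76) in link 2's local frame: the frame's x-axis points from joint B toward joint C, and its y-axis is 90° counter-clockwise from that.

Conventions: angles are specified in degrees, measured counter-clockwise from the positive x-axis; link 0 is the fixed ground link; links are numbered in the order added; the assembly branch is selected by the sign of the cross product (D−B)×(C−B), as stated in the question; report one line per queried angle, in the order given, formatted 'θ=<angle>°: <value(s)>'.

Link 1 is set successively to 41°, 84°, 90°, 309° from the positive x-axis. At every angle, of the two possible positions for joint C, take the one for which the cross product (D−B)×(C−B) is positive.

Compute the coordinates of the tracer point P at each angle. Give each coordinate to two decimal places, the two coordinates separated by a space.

A=(0,0), D=(6.00,0)
θ=41°: B = A + 4.00·(cos41°, sin41°) = (3.0188, 2.6242)
θ=41°: |BD| = 3.9716
θ=41°: circle(B,6.00) ∩ circle(D,9.00): a=-3.6793, h=4.7395
θ=41°:   candidates: C₊=(3.3886,8.6128) cross=18.823; C₋=(-2.8745,1.4978) cross=-18.823
θ=41°:   branch + wants cross > 0 → take C=(3.3886,8.6128) (cross=18.823)
θ=41°: ex = (C−B)/|BC| = (0.0616,0.9981); ey = (-0.9981,0.0616)
θ=41°: P = B + -1.14·ex + -1.76·ey = (4.7052,1.3779)
θ=84°: B = A + 4.00·(cos84°, sin84°) = (0.4181, 3.9781)
θ=84°: |BD| = 6.8544
θ=84°: circle(B,6.00) ∩ circle(D,9.00): a=0.1446, h=5.9983
θ=84°:   candidates: C₊=(4.0171,8.7788) cross=41.114; C₋=(-2.9453,-0.9905) cross=-41.114
θ=84°:   branch + wants cross > 0 → take C=(4.0171,8.7788) (cross=41.114)
θ=84°: ex = (C−B)/|BC| = (0.5998,0.8001); ey = (-0.8001,0.5998)
θ=84°: P = B + -1.14·ex + -1.76·ey = (1.1425,2.0102)
θ=90°: B = A + 4.00·(cos90°, sin90°) = (0.0000, 4.0000)
θ=90°: |BD| = 7.2111
θ=90°: circle(B,6.00) ∩ circle(D,9.00): a=0.4854, h=5.9803
θ=90°:   candidates: C₊=(3.7211,8.7067) cross=43.125; C₋=(-2.9134,-1.2452) cross=-43.125
θ=90°:   branch + wants cross > 0 → take C=(3.7211,8.7067) (cross=43.125)
θ=90°: ex = (C−B)/|BC| = (0.6202,0.7845); ey = (-0.7845,0.6202)
θ=90°: P = B + -1.14·ex + -1.76·ey = (0.6736,2.0142)
θ=309°: B = A + 4.00·(cos309°, sin309°) = (2.5173, -3.1086)
θ=309°: |BD| = 4.6683
θ=309°: circle(B,6.00) ∩ circle(D,9.00): a=-2.4857, h=5.4609
θ=309°:   candidates: C₊=(-2.9735,-0.6897) cross=25.493; C₋=(4.2993,-8.8378) cross=-25.493
θ=309°:   branch + wants cross > 0 → take C=(-2.9735,-0.6897) (cross=25.493)
θ=309°: ex = (C−B)/|BC| = (-0.9151,0.4031); ey = (-0.4031,-0.9151)
θ=309°: P = B + -1.14·ex + -1.76·ey = (4.2701,-1.9575)

θ=41°: 4.71 1.38
θ=84°: 1.14 2.01
θ=90°: 0.67 2.01
θ=309°: 4.27 -1.96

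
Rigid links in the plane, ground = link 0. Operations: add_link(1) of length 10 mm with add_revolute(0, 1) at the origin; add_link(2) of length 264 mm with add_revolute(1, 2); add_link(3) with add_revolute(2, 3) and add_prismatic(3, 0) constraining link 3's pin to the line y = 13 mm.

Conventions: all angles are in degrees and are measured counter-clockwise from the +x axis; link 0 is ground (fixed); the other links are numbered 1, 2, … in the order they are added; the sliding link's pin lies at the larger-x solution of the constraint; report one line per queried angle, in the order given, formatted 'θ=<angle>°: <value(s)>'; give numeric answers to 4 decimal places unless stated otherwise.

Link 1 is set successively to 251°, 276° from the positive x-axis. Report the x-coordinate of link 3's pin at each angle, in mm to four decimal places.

geometry: r = 10 mm, L = 264 mm, e = 13 mm
θ=251°: crank pin P = (r cos θ, r sin θ) = (-3.255682, -9.455186)
θ=251°: h = r sin θ − e = -9.455186 − 13 = -22.455186
θ=251°: x = r cos θ + √(L² − h²) = -3.255682 + 263.043275 = 259.787594
θ=276°: crank pin P = (r cos θ, r sin θ) = (1.045285, -9.945219)
θ=276°: h = r sin θ − e = -9.945219 − 13 = -22.945219
θ=276°: x = r cos θ + √(L² − h²) = 1.045285 + 263.000983 = 264.046267

θ=251°: 259.7876
θ=276°: 264.0463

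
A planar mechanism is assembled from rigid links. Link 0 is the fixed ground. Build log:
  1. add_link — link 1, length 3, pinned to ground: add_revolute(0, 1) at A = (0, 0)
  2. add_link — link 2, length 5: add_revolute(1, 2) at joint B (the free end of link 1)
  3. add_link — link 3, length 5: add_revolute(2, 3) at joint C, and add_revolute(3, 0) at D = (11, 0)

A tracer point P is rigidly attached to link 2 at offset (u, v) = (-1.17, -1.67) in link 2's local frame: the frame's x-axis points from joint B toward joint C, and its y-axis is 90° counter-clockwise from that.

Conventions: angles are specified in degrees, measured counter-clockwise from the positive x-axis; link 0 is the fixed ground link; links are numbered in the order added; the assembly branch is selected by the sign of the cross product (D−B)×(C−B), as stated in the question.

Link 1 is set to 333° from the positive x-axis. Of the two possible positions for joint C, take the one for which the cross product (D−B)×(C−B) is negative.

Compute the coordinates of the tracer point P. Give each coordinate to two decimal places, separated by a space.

A=(0,0), D=(11.00,0)
B = A + 3.00·(cos333°, sin333°) = (2.6730, -1.3620)
|BD| = 8.4376
circle(B,5.00) ∩ circle(D,5.00): a=4.2188, h=2.6836
  candidates: C₊=(6.4033,1.9674) cross=22.643; C₋=(7.2697,-3.3294) cross=-22.643
  branch - wants cross < 0 → take C=(7.2697,-3.3294) (cross=-22.643)
ex = (C−B)/|BC| = (0.9193,-0.3935); ey = (0.3935,0.9193)
P = B + -1.17·ex + -1.67·ey = (0.9403,-2.4369)

0.94 -2.44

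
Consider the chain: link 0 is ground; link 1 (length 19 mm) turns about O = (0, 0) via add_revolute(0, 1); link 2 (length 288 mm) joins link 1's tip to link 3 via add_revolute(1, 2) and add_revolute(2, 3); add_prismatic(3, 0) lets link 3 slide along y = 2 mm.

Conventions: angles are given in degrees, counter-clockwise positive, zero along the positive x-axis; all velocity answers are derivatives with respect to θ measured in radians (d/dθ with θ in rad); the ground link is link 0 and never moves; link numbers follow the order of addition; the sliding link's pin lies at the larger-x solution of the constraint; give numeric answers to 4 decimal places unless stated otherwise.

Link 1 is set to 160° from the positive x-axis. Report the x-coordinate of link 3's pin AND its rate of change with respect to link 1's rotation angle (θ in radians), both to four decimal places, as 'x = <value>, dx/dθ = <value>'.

geometry: r = 19 mm, L = 288 mm, e = 2 mm
crank pin P = (r cos θ, r sin θ) = (-17.854160, 6.498383)
h = r sin θ − e = 6.498383 − 2 = 4.498383
x = r cos θ + √(L² − h²) = -17.854160 + 287.964867 = 270.110707
dx/dθ = −r sin θ − h·r cos θ/√(L² − h²) (θ in radians; h = 4.498383) = -6.219478

x = 270.1107, dx/dθ = -6.2195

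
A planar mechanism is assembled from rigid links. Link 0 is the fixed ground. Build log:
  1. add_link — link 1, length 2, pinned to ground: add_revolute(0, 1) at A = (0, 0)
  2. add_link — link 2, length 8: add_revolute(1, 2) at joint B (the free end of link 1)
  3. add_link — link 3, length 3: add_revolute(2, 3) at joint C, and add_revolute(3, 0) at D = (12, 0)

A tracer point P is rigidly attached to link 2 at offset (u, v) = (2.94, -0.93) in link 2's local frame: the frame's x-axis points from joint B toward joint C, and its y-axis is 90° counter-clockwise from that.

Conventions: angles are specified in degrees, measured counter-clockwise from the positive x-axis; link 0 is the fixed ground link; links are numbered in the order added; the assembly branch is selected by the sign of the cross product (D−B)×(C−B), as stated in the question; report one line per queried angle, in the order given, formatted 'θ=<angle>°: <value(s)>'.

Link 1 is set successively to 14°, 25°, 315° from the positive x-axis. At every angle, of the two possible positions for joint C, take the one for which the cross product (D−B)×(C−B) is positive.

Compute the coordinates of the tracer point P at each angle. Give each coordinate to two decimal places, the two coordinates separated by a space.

A=(0,0), D=(12.00,0)
θ=14°: B = A + 2.00·(cos14°, sin14°) = (1.9406, 0.4838)
θ=14°: |BD| = 10.0710
θ=14°: circle(B,8.00) ∩ circle(D,3.00): a=7.7661, h=1.9202
θ=14°:   candidates: C₊=(9.7900,2.0288) cross=19.339; C₋=(9.6055,-1.8073) cross=-19.339
θ=14°:   branch + wants cross > 0 → take C=(9.7900,2.0288) (cross=19.339)
θ=14°: ex = (C−B)/|BC| = (0.9812,0.1931); ey = (-0.1931,0.9812)
θ=14°: P = B + 2.94·ex + -0.93·ey = (5.0048,0.1391)
θ=25°: B = A + 2.00·(cos25°, sin25°) = (1.8126, 0.8452)
θ=25°: |BD| = 10.2224
θ=25°: circle(B,8.00) ∩ circle(D,3.00): a=7.8014, h=1.7716
θ=25°:   candidates: C₊=(9.7338,1.9657) cross=18.110; C₋=(9.4408,-1.5654) cross=-18.110
θ=25°:   branch + wants cross > 0 → take C=(9.7338,1.9657) (cross=18.110)
θ=25°: ex = (C−B)/|BC| = (0.9901,0.1401); ey = (-0.1401,0.9901)
θ=25°: P = B + 2.94·ex + -0.93·ey = (4.8539,0.3362)
θ=315°: B = A + 2.00·(cos315°, sin315°) = (1.4142, -1.4142)
θ=315°: |BD| = 10.6798
θ=315°: circle(B,8.00) ∩ circle(D,3.00): a=7.9149, h=1.1640
θ=315°:   candidates: C₊=(9.1052,0.7876) cross=12.432; C₋=(9.4135,-1.5199) cross=-12.432
θ=315°:   branch + wants cross > 0 → take C=(9.1052,0.7876) (cross=12.432)
θ=315°: ex = (C−B)/|BC| = (0.9614,0.2752); ey = (-0.2752,0.9614)
θ=315°: P = B + 2.94·ex + -0.93·ey = (4.4966,-1.4991)

θ=14°: 5.00 0.14
θ=25°: 4.85 0.34
θ=315°: 4.50 -1.50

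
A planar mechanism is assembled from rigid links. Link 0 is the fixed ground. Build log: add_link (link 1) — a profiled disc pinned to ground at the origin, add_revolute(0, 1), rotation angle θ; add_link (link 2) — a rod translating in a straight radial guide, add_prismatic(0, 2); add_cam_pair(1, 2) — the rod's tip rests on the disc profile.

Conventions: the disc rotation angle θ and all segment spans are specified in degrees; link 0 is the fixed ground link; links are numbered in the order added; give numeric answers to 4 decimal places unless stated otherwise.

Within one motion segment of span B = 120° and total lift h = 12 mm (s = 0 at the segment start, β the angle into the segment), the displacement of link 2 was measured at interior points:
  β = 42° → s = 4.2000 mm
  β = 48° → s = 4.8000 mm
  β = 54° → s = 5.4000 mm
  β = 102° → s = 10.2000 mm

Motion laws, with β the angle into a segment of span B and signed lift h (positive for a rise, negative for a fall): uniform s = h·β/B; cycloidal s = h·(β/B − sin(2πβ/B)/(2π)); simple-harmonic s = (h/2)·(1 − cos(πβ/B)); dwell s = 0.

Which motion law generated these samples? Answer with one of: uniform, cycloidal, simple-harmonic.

candidates at β/B = r: uniform s = h·r (linear in β); cycloidal s = h·(r − sin(2πr)/(2π)); simple-harmonic s = (h/2)(1 − cos(πr))
β=42°: printed 4.2000 | uniform 4.2000, cycloidal 2.6549, simple-harmonic 3.2761
β=48°: printed 4.8000 | uniform 4.8000, cycloidal 3.6774, simple-harmonic 4.1459
β=54°: printed 5.4000 | uniform 5.4000, cycloidal 4.8098, simple-harmonic 5.0614
β=102°: printed 10.2000 | uniform 10.2000, cycloidal 11.7451, simple-harmonic 11.3460
only one law matches every sample → uniform

uniform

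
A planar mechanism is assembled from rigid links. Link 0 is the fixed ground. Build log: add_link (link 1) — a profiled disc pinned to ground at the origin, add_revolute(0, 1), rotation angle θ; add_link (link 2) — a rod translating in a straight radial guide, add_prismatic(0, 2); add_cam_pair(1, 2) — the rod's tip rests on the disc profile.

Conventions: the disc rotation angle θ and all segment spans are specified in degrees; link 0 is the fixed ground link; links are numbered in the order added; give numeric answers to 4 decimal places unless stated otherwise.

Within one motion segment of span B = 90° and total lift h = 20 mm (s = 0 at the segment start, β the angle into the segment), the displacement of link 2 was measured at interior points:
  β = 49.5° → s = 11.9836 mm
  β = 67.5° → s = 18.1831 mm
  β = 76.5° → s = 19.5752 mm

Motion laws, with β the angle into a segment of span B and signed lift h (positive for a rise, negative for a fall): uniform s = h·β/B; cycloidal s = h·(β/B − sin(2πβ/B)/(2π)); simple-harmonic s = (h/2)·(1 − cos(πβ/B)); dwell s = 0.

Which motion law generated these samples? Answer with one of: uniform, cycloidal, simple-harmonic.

candidates at β/B = r: uniform s = h·r (linear in β); cycloidal s = h·(r − sin(2πr)/(2π)); simple-harmonic s = (h/2)(1 − cos(πr))
β=49.5°: printed 11.9836 | uniform 11.0000, cycloidal 11.9836, simple-harmonic 11.5643
β=67.5°: printed 18.1831 | uniform 15.0000, cycloidal 18.1831, simple-harmonic 17.0711
β=76.5°: printed 19.5752 | uniform 17.0000, cycloidal 19.5752, simple-harmonic 18.9101
only one law matches every sample → cycloidal

cycloidal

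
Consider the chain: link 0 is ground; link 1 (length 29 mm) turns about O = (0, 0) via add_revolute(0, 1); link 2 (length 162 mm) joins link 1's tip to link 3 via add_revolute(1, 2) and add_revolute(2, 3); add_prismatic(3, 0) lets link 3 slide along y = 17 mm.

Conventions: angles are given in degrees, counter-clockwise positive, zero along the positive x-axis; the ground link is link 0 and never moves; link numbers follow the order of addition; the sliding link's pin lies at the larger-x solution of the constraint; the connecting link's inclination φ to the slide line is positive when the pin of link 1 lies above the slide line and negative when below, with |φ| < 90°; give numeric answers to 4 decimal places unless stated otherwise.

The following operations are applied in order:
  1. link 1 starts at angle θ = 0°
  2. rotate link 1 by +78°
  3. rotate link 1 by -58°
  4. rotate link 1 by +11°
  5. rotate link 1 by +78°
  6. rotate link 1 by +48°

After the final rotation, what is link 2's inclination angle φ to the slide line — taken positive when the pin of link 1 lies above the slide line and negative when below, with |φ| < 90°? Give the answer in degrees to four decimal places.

geometry: r = 29 mm, L = 162 mm, e = 17 mm; θ starts at 0°
rotate link 1 by +78°: θ ← 0° +78° = 78°
rotate link 1 by -58°: θ ← 78° -58° = 20°
rotate link 1 by +11°: θ ← 20° +11° = 31°
rotate link 1 by +78°: θ ← 31° +78° = 109°
rotate link 1 by +48°: θ ← 109° +48° = 157°
h = r sin θ − e = 11.331203 − 17 = -5.668797
sin φ = h / L = -5.668797 / 162 = -0.03499258
φ = arcsin(-0.03499258) = -2.005336°

-2.0053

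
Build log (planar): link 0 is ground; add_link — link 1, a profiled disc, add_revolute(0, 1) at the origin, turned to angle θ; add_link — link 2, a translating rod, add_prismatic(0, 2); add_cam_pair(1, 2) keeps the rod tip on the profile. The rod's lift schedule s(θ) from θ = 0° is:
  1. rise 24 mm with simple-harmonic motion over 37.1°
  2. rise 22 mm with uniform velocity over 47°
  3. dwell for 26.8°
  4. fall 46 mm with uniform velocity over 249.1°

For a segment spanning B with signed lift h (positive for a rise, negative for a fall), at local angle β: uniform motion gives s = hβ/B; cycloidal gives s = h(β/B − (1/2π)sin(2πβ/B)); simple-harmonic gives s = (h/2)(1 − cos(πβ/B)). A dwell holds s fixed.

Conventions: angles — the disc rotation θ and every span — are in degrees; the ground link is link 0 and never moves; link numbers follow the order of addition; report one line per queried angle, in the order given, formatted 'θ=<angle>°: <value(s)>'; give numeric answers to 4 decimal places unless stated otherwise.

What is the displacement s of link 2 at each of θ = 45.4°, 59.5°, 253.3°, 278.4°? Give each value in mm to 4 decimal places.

seg 1 [0°–37.1°] simple-harmonic, h=24: full span → s += 24 → s = 24.0000
seg 2 [37.1°–84.1°] uniform, h=22: θ=45.4° here. β=8.3, B=47. 22·8.3/47 = 3.8851 → s = 27.8851
seg 2 [37.1°–84.1°] uniform, h=22: θ=59.5° here. β=22.4, B=47. 22·22.4/47 = 10.4851 → s = 34.4851
seg 2 [37.1°–84.1°] uniform, h=22: full span → s += 22 → s = 46.0000
seg 3 [84.1°–110.9°] dwell: s stays 46.0000
seg 4 [110.9°–360°] uniform, h=-46: θ=253.3° here. β=142.4, B=249.1. -46·142.4/249.1 = -26.2963 → s = 19.7037
seg 4 [110.9°–360°] uniform, h=-46: θ=278.4° here. β=167.5, B=249.1. -46·167.5/249.1 = -30.9314 → s = 15.0686

θ=45.4°: 27.8851
θ=59.5°: 34.4851
θ=253.3°: 19.7037
θ=278.4°: 15.0686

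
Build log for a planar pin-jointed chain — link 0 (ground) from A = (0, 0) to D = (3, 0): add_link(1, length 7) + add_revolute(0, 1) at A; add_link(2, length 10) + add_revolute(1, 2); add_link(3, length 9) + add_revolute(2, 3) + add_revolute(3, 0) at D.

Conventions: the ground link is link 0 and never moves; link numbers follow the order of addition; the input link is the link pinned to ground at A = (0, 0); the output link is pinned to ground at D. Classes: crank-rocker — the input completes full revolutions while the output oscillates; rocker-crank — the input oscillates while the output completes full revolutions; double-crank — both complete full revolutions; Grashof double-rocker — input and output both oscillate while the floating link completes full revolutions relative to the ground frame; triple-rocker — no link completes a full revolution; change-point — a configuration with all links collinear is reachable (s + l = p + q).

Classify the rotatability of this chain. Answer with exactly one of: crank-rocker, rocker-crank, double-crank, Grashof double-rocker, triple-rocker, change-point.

lengths: ground=3, input=7, coupler=10, output=9
sorted: s=3 (shortest), l=10 (longest), p+q=16
s + l = 13 vs p + q = 16
s + l < p + q (Grashof) with shortest = ground link → double-crank

double-crank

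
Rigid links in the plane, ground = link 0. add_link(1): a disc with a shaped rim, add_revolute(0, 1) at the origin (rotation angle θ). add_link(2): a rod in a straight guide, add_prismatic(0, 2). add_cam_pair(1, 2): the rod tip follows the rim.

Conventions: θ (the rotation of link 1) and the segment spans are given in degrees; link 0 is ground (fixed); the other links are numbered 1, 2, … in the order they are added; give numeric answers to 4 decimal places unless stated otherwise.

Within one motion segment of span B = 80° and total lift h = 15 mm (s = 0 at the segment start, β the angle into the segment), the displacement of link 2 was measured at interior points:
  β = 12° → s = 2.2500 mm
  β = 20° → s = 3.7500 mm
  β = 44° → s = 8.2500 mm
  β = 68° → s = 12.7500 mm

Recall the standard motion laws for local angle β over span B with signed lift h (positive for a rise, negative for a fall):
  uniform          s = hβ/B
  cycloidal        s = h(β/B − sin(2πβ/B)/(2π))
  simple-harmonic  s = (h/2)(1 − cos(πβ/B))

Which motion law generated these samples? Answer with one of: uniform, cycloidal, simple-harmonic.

candidates at β/B = r: uniform s = h·r (linear in β); cycloidal s = h·(r − sin(2πr)/(2π)); simple-harmonic s = (h/2)(1 − cos(πr))
β=12°: printed 2.2500 | uniform 2.2500, cycloidal 0.3186, simple-harmonic 0.8175
β=20°: printed 3.7500 | uniform 3.7500, cycloidal 1.3627, simple-harmonic 2.1967
β=44°: printed 8.2500 | uniform 8.2500, cycloidal 8.9877, simple-harmonic 8.6733
β=68°: printed 12.7500 | uniform 12.7500, cycloidal 14.6814, simple-harmonic 14.1825
only one law matches every sample → uniform

uniform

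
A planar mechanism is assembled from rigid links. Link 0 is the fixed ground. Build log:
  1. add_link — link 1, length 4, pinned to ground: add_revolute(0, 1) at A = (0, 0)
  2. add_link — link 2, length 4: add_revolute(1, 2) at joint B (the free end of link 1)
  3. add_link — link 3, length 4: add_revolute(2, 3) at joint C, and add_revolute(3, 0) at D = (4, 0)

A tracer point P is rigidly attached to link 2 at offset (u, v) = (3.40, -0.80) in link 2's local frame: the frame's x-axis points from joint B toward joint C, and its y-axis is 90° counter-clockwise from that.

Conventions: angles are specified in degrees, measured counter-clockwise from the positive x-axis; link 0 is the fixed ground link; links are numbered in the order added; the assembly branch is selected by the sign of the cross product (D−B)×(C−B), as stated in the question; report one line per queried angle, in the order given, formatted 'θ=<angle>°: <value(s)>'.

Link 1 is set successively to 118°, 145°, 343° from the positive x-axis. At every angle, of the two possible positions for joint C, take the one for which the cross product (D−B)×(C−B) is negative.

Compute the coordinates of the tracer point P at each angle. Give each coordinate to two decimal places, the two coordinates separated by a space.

A=(0,0), D=(4.00,0)
θ=118°: B = A + 4.00·(cos118°, sin118°) = (-1.8779, 3.5318)
θ=118°: |BD| = 6.8573
θ=118°: circle(B,4.00) ∩ circle(D,4.00): a=3.4287, h=2.0602
θ=118°:   candidates: C₊=(2.1221,3.5318) cross=14.127; C₋=(0.0000,0.0000) cross=-14.127
θ=118°:   branch - wants cross < 0 → take C=(0.0000,0.0000) (cross=-14.127)
θ=118°: ex = (C−B)/|BC| = (0.4695,-0.8829); ey = (0.8829,0.4695)
θ=118°: P = B + 3.40·ex + -0.80·ey = (-0.9880,0.1542)
θ=145°: B = A + 4.00·(cos145°, sin145°) = (-3.2766, 2.2943)
θ=145°: |BD| = 7.6297
θ=145°: circle(B,4.00) ∩ circle(D,4.00): a=3.8149, h=1.2028
θ=145°:   candidates: C₊=(0.7234,2.2943) cross=9.177; C₋=(0.0000,0.0000) cross=-9.177
θ=145°:   branch - wants cross < 0 → take C=(0.0000,0.0000) (cross=-9.177)
θ=145°: ex = (C−B)/|BC| = (0.8192,-0.5736); ey = (0.5736,0.8192)
θ=145°: P = B + 3.40·ex + -0.80·ey = (-0.9504,-0.3112)
θ=343°: B = A + 4.00·(cos343°, sin343°) = (3.8252, -1.1695)
θ=343°: |BD| = 1.1825
θ=343°: circle(B,4.00) ∩ circle(D,4.00): a=0.5912, h=3.9561
θ=343°:   candidates: C₊=(0.0000,0.0000) cross=4.678; C₋=(7.8252,-1.1695) cross=-4.678
θ=343°:   branch - wants cross < 0 → take C=(7.8252,-1.1695) (cross=-4.678)
θ=343°: ex = (C−B)/|BC| = (1.0000,-0.0000); ey = (0.0000,1.0000)
θ=343°: P = B + 3.40·ex + -0.80·ey = (7.2252,-1.9695)

θ=118°: -0.99 0.15
θ=145°: -0.95 -0.31
θ=343°: 7.23 -1.97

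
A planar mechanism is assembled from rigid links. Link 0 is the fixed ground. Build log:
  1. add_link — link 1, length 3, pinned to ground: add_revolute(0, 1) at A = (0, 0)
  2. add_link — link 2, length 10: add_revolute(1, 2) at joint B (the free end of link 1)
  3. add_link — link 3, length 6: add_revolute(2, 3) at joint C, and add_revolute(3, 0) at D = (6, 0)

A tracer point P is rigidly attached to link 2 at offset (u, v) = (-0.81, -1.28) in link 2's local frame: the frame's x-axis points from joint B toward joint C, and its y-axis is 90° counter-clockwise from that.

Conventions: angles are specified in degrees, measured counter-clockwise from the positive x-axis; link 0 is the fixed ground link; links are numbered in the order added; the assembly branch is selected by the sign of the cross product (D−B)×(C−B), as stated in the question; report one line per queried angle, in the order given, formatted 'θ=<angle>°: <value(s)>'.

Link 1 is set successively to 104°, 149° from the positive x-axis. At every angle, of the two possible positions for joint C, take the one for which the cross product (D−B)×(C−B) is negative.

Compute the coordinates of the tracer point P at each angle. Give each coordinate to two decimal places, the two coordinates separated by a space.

A=(0,0), D=(6.00,0)
θ=104°: B = A + 3.00·(cos104°, sin104°) = (-0.7258, 2.9109)
θ=104°: |BD| = 7.3287
θ=104°: circle(B,10.00) ∩ circle(D,6.00): a=8.0307, h=5.9588
θ=104°:   candidates: C₊=(9.0111,5.1897) cross=43.670; C₋=(4.2776,-5.7474) cross=-43.670
θ=104°:   branch - wants cross < 0 → take C=(4.2776,-5.7474) (cross=-43.670)
θ=104°: ex = (C−B)/|BC| = (0.5003,-0.8658); ey = (0.8658,0.5003)
θ=104°: P = B + -0.81·ex + -1.28·ey = (-2.2393,2.9718)
θ=149°: B = A + 3.00·(cos149°, sin149°) = (-2.5715, 1.5451)
θ=149°: |BD| = 8.7097
θ=149°: circle(B,10.00) ∩ circle(D,6.00): a=8.0289, h=5.9613
θ=149°:   candidates: C₊=(6.3876,5.9875) cross=51.920; C₋=(4.2725,-5.7459) cross=-51.920
θ=149°:   branch - wants cross < 0 → take C=(4.2725,-5.7459) (cross=-51.920)
θ=149°: ex = (C−B)/|BC| = (0.6844,-0.7291); ey = (0.7291,0.6844)
θ=149°: P = B + -0.81·ex + -1.28·ey = (-4.0591,1.2597)

θ=104°: -2.24 2.97
θ=149°: -4.06 1.26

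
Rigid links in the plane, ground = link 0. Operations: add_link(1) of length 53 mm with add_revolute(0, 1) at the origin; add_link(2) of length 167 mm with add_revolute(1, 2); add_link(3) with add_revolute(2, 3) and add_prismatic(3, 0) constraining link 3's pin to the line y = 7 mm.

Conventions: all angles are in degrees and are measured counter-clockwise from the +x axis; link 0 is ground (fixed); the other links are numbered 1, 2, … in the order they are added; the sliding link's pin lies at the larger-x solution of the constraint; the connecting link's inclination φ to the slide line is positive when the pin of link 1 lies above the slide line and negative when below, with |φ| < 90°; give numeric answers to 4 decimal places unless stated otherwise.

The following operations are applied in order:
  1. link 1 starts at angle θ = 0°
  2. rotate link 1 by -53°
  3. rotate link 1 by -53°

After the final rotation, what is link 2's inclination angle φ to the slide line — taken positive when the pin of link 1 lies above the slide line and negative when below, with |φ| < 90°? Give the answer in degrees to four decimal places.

geometry: r = 53 mm, L = 167 mm, e = 7 mm; θ starts at 0°
rotate link 1 by -53°: θ ← 0° -53° = -53°
rotate link 1 by -53°: θ ← -53° -53° = -106°
h = r sin θ − e = -50.946870 − 7 = -57.946870
sin φ = h / L = -57.946870 / 167 = -0.34698724
φ = arcsin(-0.34698724) = -20.303152°

-20.3032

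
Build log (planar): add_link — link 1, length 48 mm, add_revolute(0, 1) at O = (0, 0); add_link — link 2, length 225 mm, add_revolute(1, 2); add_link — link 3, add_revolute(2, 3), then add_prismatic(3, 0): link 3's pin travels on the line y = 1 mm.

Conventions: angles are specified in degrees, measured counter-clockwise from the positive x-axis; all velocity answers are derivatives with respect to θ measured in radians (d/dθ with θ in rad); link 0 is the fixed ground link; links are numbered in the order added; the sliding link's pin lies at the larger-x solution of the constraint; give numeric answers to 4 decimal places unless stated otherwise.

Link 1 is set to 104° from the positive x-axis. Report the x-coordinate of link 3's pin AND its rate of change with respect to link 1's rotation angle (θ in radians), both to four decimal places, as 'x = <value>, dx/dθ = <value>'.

geometry: r = 48 mm, L = 225 mm, e = 1 mm
crank pin P = (r cos θ, r sin θ) = (-11.612251, 46.574195)
h = r sin θ − e = 46.574195 − 1 = 45.574195
x = r cos θ + √(L² − h²) = -11.612251 + 220.336090 = 208.723839
dx/dθ = −r sin θ − h·r cos θ/√(L² − h²) (θ in radians; h = 45.574195) = -44.172323

x = 208.7238, dx/dθ = -44.1723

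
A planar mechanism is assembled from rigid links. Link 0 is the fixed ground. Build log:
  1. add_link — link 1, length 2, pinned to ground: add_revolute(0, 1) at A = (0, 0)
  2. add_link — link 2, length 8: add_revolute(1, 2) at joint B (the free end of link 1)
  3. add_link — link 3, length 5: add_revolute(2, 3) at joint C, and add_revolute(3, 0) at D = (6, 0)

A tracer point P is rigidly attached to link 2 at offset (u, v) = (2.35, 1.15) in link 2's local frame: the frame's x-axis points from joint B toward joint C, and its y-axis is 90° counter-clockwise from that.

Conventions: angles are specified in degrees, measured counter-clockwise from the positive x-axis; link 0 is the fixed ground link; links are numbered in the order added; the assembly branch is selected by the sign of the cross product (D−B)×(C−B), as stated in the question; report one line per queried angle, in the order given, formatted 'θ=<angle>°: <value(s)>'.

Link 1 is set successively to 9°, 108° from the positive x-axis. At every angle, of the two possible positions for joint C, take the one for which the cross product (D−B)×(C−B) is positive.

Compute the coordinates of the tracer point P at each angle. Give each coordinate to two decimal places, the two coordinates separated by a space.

A=(0,0), D=(6.00,0)
θ=9°: B = A + 2.00·(cos9°, sin9°) = (1.9754, 0.3129)
θ=9°: |BD| = 4.0368
θ=9°: circle(B,8.00) ∩ circle(D,5.00): a=6.8490, h=4.1342
θ=9°:   candidates: C₊=(9.1242,3.9038) cross=16.689; C₋=(8.4833,-4.3397) cross=-16.689
θ=9°:   branch + wants cross > 0 → take C=(9.1242,3.9038) (cross=16.689)
θ=9°: ex = (C−B)/|BC| = (0.8936,0.4489); ey = (-0.4489,0.8936)
θ=9°: P = B + 2.35·ex + 1.15·ey = (3.5591,2.3953)
θ=108°: B = A + 2.00·(cos108°, sin108°) = (-0.6180, 1.9021)
θ=108°: |BD| = 6.8860
θ=108°: circle(B,8.00) ∩ circle(D,5.00): a=6.2748, h=4.9625
θ=108°:   candidates: C₊=(6.7834,4.9382) cross=34.172; C₋=(4.0419,-4.6006) cross=-34.172
θ=108°:   branch + wants cross > 0 → take C=(6.7834,4.9382) (cross=34.172)
θ=108°: ex = (C−B)/|BC| = (0.9252,0.3795); ey = (-0.3795,0.9252)
θ=108°: P = B + 2.35·ex + 1.15·ey = (1.1197,3.8579)

θ=9°: 3.56 2.40
θ=108°: 1.12 3.86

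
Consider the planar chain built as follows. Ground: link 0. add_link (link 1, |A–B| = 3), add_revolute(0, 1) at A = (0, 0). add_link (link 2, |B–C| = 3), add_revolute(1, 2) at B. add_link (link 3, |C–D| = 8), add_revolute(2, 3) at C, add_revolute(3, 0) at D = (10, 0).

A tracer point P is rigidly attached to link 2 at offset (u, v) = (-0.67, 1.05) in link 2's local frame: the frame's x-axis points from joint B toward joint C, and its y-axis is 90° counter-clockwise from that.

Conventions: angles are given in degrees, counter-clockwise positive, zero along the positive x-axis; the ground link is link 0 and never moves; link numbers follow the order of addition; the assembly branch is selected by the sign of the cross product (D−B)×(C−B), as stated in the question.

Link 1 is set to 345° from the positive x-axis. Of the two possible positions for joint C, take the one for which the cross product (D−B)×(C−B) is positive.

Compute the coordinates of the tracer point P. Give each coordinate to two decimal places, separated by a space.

A=(0,0), D=(10.00,0)
B = A + 3.00·(cos345°, sin345°) = (2.8978, -0.7765)
|BD| = 7.1445
circle(B,3.00) ∩ circle(D,8.00): a=-0.2768, h=2.9872
  candidates: C₊=(2.2979,2.1630) cross=21.342; C₋=(2.9472,-3.7760) cross=-21.342
  branch + wants cross > 0 → take C=(2.2979,2.1630) (cross=21.342)
ex = (C−B)/|BC| = (-0.1999,0.9798); ey = (-0.9798,-0.1999)
P = B + -0.67·ex + 1.05·ey = (2.0029,-1.6429)

2.00 -1.64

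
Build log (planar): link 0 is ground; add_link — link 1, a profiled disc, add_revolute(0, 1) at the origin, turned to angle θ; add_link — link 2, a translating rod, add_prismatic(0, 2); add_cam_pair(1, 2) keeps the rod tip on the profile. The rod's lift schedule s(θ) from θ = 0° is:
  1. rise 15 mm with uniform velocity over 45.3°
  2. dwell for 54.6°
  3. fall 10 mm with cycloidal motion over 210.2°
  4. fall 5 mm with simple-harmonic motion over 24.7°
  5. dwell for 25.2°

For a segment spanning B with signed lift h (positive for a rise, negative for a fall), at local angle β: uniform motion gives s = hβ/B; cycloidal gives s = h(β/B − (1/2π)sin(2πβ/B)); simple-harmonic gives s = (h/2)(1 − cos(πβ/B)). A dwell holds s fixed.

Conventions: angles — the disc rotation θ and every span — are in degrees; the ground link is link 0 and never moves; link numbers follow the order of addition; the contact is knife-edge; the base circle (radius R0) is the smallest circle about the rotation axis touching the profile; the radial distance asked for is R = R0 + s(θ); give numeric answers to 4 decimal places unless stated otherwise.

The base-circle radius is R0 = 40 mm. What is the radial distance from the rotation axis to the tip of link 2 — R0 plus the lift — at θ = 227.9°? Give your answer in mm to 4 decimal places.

seg 1 [0°–45.3°] uniform, h=15: full span → s += 15 → s = 15.0000
seg 2 [45.3°–99.9°] dwell: s stays 15.0000
seg 3 [99.9°–310.1°] cycloidal, h=-10: θ=227.9° here. β=128, B=210.2. -10·(0.6089 − sin(2π·0.6089)/(2π)) = -7.0958 → s = 7.9042
R = R0 + s = 40 + 7.9042 = 47.9042

47.9042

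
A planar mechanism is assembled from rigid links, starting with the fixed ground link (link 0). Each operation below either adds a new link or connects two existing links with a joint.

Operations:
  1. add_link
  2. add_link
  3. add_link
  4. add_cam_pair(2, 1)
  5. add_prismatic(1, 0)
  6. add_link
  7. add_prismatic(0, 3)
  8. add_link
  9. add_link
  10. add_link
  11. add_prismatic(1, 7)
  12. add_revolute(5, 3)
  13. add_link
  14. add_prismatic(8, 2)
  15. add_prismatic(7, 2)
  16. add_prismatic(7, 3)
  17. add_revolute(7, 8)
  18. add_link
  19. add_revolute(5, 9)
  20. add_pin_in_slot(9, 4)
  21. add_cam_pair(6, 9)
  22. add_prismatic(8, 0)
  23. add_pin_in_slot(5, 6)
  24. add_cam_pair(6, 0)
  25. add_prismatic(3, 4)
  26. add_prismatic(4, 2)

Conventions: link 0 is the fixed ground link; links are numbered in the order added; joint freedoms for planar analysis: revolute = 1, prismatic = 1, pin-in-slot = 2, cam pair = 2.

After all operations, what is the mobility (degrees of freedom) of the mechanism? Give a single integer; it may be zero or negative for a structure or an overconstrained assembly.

link 0 = ground. State L|J1|J2 = 1|0|0
+link1  2|0|0
+link2  3|0|0
+link3  4|0|0
C(2,1) f=2→J2  4|0|1
P(1,0) f=1→J1  4|1|1
+link4  5|1|1
P(0,3) f=1→J1  5|2|1
+link5  6|2|1
+link6  7|2|1
+link7  8|2|1
P(1,7) f=1→J1  8|3|1
R(5,3) f=1→J1  8|4|1
+link8  9|4|1
P(8,2) f=1→J1  9|5|1
P(7,2) f=1→J1  9|6|1
P(7,3) f=1→J1  9|7|1
R(7,8) f=1→J1  9|8|1
+link9  10|8|1
R(5,9) f=1→J1  10|9|1
PS(9,4) f=2→J2  10|9|2
C(6,9) f=2→J2  10|9|3
P(8,0) f=1→J1  10|10|3
PS(5,6) f=2→J2  10|10|4
C(6,0) f=2→J2  10|10|5
P(3,4) f=1→J1  10|11|5
P(4,2) f=1→J1  10|12|5
M = 3(10−1)−2·12−5 = 27−24−5 = -2

M = -2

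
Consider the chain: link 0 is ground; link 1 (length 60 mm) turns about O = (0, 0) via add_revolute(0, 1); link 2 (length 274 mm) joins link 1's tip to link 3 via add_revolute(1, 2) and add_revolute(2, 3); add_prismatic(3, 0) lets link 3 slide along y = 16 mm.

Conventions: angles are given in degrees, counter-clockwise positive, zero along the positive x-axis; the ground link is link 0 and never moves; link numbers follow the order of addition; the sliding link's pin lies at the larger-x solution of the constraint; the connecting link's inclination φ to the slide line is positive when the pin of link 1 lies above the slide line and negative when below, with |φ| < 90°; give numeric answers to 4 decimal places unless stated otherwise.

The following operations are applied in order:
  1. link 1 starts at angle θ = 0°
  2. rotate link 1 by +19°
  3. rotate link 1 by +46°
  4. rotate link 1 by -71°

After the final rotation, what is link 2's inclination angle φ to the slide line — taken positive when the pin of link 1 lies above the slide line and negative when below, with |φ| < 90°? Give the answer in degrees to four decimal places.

geometry: r = 60 mm, L = 274 mm, e = 16 mm; θ starts at 0°
rotate link 1 by +19°: θ ← 0° +19° = 19°
rotate link 1 by +46°: θ ← 19° +46° = 65°
rotate link 1 by -71°: θ ← 65° -71° = -6°
h = r sin θ − e = -6.271708 − 16 = -22.271708
sin φ = h / L = -22.271708 / 274 = -0.08128361
φ = arcsin(-0.08128361) = -4.662351°

-4.6624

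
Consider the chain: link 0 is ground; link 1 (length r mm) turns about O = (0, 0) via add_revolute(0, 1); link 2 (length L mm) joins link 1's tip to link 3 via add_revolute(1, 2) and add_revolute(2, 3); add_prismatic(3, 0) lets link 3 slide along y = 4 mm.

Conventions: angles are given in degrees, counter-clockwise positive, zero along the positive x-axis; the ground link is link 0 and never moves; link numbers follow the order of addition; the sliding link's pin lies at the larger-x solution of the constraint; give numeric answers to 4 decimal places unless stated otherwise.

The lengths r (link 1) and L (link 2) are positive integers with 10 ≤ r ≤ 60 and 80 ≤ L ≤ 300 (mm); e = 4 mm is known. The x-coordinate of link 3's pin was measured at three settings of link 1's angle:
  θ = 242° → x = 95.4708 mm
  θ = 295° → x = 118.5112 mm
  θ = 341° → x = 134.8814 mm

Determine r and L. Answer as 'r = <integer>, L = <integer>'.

constraint per measurement: (x − r cos θ)² + (r sin θ − e)² = L²
subtracting the θ₁ and θ₂ equations cancels the r² and L² terms:
r = (x₁² − x₂²) / (2[(x₁cos θ₁ + e sin θ₁) − (x₂cos θ₂ + e sin θ₂)]) = 25.9999 → r = 26
L² = (x₁ − r cos θ₁)² + (r sin θ₁ − e)² = 12321.0097 → L = 111.0000 → L = 111
check at θ₃=341°: x = 134.8814 (printed 134.8814) ✓

r = 26, L = 111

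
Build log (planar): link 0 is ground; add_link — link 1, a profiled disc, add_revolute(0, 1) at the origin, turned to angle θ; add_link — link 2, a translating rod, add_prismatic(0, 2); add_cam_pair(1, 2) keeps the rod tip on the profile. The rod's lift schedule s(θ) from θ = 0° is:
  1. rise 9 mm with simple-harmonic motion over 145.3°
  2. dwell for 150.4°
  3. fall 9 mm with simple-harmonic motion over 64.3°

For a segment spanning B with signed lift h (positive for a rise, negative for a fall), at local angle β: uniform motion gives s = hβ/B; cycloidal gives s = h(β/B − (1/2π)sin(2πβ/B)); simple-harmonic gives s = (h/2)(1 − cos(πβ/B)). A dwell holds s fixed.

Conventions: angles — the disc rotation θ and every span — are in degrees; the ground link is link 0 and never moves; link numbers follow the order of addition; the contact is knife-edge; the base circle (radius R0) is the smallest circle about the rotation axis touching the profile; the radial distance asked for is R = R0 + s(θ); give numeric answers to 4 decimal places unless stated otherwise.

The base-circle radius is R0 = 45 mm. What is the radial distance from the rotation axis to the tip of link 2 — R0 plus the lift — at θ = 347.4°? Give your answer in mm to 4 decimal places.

seg 1 [0°–145.3°] simple-harmonic, h=9: full span → s += 9 → s = 9.0000
seg 2 [145.3°–295.7°] dwell: s stays 9.0000
seg 3 [295.7°–360°] simple-harmonic, h=-9: θ=347.4° here. β=51.7, B=64.3. -9/2·(1 − cos(π·0.8040)) = -8.1739 → s = 0.8261
R = R0 + s = 45 + 0.8261 = 45.8261

45.8261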